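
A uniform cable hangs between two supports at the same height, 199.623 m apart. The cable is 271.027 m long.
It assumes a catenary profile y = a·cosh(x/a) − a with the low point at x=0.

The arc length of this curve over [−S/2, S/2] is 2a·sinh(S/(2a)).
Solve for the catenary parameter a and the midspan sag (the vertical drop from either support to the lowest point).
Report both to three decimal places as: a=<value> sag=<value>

seed: a₀ = √(S³/(24(L−S))) = √(199.623³/(24·71.404)) = 68.131661
iter 1: u=1.464980  f(a)=+8.066e+00  f'(a)=-2.582e+00  a ← 68.131661 − (+8.066e+00/-2.582e+00) = 71.255721
iter 2: u=1.400751  f(a)=+5.879e-01  f'(a)=-2.218e+00  a ← 71.255721 − (+5.879e-01/-2.218e+00) = 71.520805
iter 3: u=1.395559  f(a)=+3.667e-03  f'(a)=-2.190e+00  a ← 71.520805 − (+3.667e-03/-2.190e+00) = 71.522479
iter 4: u=1.395526  f(a)=+1.446e-07  f'(a)=-2.190e+00  a ← 71.522479 − (+1.446e-07/-2.190e+00) = 71.522479
iter 5: u=1.395526  f(a)=-5.684e-14  f'(a)=-2.190e+00  a ← 71.522479 − (-5.684e-14/-2.190e+00) = 71.522479
converged: |Δa| < 1e-12 after 5 iterations
sag = a·(cosh(S/(2a)) − 1) = 71.522479·(cosh(1.395526) − 1) = 81.707328
T_max/T_min = cosh(S/(2a)) = 2.142401

a=71.522 sag=81.707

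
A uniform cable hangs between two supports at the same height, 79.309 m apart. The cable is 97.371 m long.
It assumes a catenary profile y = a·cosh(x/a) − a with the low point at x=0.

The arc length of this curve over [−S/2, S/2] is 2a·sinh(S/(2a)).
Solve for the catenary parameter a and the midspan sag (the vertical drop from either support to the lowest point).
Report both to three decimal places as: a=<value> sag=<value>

seed: a₀ = √(S³/(24(L−S))) = √(79.309³/(24·18.062)) = 33.923072
iter 1: u=1.168954  f(a)=+1.275e+00  f'(a)=-1.218e+00  a ← 33.923072 − (+1.275e+00/-1.218e+00) = 34.970120
iter 2: u=1.133954  f(a)=+6.141e-02  f'(a)=-1.103e+00  a ← 34.970120 − (+6.141e-02/-1.103e+00) = 35.025798
iter 3: u=1.132151  f(a)=+1.584e-04  f'(a)=-1.097e+00  a ← 35.025798 − (+1.584e-04/-1.097e+00) = 35.025943
iter 4: u=1.132147  f(a)=+1.060e-09  f'(a)=-1.097e+00  a ← 35.025943 − (+1.060e-09/-1.097e+00) = 35.025943
iter 5: u=1.132147  f(a)=+1.421e-14  f'(a)=-1.097e+00  a ← 35.025943 − (+1.421e-14/-1.097e+00) = 35.025943
converged: |Δa| < 1e-12 after 5 iterations
sag = a·(cosh(S/(2a)) − 1) = 35.025943·(cosh(1.132147) − 1) = 24.949840
T_max/T_min = cosh(S/(2a)) = 1.712325

a=35.026 sag=24.950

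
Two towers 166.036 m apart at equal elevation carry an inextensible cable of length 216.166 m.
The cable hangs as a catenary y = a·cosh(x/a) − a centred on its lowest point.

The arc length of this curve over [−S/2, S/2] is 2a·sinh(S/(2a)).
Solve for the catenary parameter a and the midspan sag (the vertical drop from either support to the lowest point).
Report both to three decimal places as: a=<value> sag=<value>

a=64.300 sag=61.463

seed: a₀ = √(S³/(24(L−S))) = √(166.036³/(24·50.130)) = 61.680647
iter 1: u=1.345933  f(a)=+4.741e+00  f'(a)=-1.940e+00  a ← 61.680647 − (+4.741e+00/-1.940e+00) = 64.125165
iter 2: u=1.294624  f(a)=+2.964e-01  f'(a)=-1.704e+00  a ← 64.125165 − (+2.964e-01/-1.704e+00) = 64.299134
iter 3: u=1.291122  f(a)=+1.330e-03  f'(a)=-1.689e+00  a ← 64.299134 − (+1.330e-03/-1.689e+00) = 64.299922
iter 4: u=1.291106  f(a)=+2.702e-08  f'(a)=-1.689e+00  a ← 64.299922 − (+2.702e-08/-1.689e+00) = 64.299922
iter 5: u=1.291106  f(a)=+2.842e-14  f'(a)=-1.689e+00  a ← 64.299922 − (+2.842e-14/-1.689e+00) = 64.299922
converged: |Δa| < 1e-12 after 5 iterations
sag = a·(cosh(S/(2a)) − 1) = 64.299922·(cosh(1.291106) − 1) = 61.463407
T_max/T_min = cosh(S/(2a)) = 1.955886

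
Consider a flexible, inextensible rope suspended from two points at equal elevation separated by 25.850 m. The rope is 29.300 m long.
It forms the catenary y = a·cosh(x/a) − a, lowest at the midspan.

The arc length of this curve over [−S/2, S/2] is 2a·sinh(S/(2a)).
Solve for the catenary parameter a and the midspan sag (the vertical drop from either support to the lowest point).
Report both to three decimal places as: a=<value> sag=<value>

seed: a₀ = √(S³/(24(L−S))) = √(25.850³/(24·3.450)) = 14.443607
iter 1: u=0.894860  f(a)=+1.408e-01  f'(a)=-5.171e-01  a ← 14.443607 − (+1.408e-01/-5.171e-01) = 14.715896
iter 2: u=0.878302  f(a)=+4.080e-03  f'(a)=-4.875e-01  a ← 14.715896 − (+4.080e-03/-4.875e-01) = 14.724265
iter 3: u=0.877803  f(a)=+3.653e-06  f'(a)=-4.866e-01  a ← 14.724265 − (+3.653e-06/-4.866e-01) = 14.724273
iter 4: u=0.877802  f(a)=+2.935e-12  f'(a)=-4.866e-01  a ← 14.724273 − (+2.935e-12/-4.866e-01) = 14.724273
converged: |Δa| < 1e-12 after 4 iterations
sag = a·(cosh(S/(2a)) − 1) = 14.724273·(cosh(0.877802) − 1) = 6.046541
T_max/T_min = cosh(S/(2a)) = 1.410651

a=14.724 sag=6.047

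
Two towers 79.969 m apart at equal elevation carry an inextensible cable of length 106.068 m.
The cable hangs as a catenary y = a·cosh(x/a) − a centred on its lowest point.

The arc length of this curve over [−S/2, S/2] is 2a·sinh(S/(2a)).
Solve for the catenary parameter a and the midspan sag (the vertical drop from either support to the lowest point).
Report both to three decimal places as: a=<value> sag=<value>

a=29.879 sag=30.993

seed: a₀ = √(S³/(24(L−S))) = √(79.969³/(24·26.099)) = 28.573599
iter 1: u=1.399351  f(a)=+2.678e+00  f'(a)=-2.210e+00  a ← 28.573599 − (+2.678e+00/-2.210e+00) = 29.785009
iter 2: u=1.342437  f(a)=+1.797e-01  f'(a)=-1.923e+00  a ← 29.785009 − (+1.797e-01/-1.923e+00) = 29.878469
iter 3: u=1.338238  f(a)=+9.381e-04  f'(a)=-1.903e+00  a ← 29.878469 − (+9.381e-04/-1.903e+00) = 29.878962
iter 4: u=1.338216  f(a)=+2.586e-08  f'(a)=-1.903e+00  a ← 29.878962 − (+2.586e-08/-1.903e+00) = 29.878962
iter 5: u=1.338216  f(a)=+1.421e-14  f'(a)=-1.903e+00  a ← 29.878962 − (+1.421e-14/-1.903e+00) = 29.878962
converged: |Δa| < 1e-12 after 5 iterations
sag = a·(cosh(S/(2a)) − 1) = 29.878962·(cosh(1.338216) − 1) = 30.992686
T_max/T_min = cosh(S/(2a)) = 2.037275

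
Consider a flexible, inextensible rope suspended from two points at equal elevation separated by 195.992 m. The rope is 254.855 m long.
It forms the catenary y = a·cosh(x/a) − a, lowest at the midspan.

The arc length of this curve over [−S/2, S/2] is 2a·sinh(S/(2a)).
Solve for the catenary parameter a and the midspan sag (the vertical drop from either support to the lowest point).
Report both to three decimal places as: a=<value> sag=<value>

a=76.086 sag=72.328

seed: a₀ = √(S³/(24(L−S))) = √(195.992³/(24·58.863)) = 73.001318
iter 1: u=1.342387  f(a)=+5.537e+00  f'(a)=-1.923e+00  a ← 73.001318 − (+5.537e+00/-1.923e+00) = 75.881226
iter 2: u=1.291439  f(a)=+3.445e-01  f'(a)=-1.690e+00  a ← 75.881226 − (+3.445e-01/-1.690e+00) = 76.085063
iter 3: u=1.287979  f(a)=+1.529e-03  f'(a)=-1.675e+00  a ← 76.085063 − (+1.529e-03/-1.675e+00) = 76.085976
iter 4: u=1.287964  f(a)=+3.044e-08  f'(a)=-1.675e+00  a ← 76.085976 − (+3.044e-08/-1.675e+00) = 76.085976
iter 5: u=1.287964  f(a)=-2.842e-14  f'(a)=-1.675e+00  a ← 76.085976 − (-2.842e-14/-1.675e+00) = 76.085976
converged: |Δa| < 1e-12 after 5 iterations
sag = a·(cosh(S/(2a)) − 1) = 76.085976·(cosh(1.287964) − 1) = 72.328456
T_max/T_min = cosh(S/(2a)) = 1.950615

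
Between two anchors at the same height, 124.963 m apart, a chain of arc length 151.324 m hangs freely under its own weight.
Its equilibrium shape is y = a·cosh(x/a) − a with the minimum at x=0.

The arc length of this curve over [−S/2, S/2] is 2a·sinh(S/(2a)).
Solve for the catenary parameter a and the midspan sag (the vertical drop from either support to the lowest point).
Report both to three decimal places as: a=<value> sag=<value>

a=57.216 sag=37.644

seed: a₀ = √(S³/(24(L−S))) = √(124.963³/(24·26.361)) = 55.537407
iter 1: u=1.125035  f(a)=+1.719e+00  f'(a)=-1.075e+00  a ← 55.537407 − (+1.719e+00/-1.075e+00) = 57.136844
iter 2: u=1.093541  f(a)=+7.708e-02  f'(a)=-9.806e-01  a ← 57.136844 − (+7.708e-02/-9.806e-01) = 57.215445
iter 3: u=1.092039  f(a)=+1.710e-04  f'(a)=-9.763e-01  a ← 57.215445 − (+1.710e-04/-9.763e-01) = 57.215620
iter 4: u=1.092036  f(a)=+8.454e-10  f'(a)=-9.762e-01  a ← 57.215620 − (+8.454e-10/-9.762e-01) = 57.215620
iter 5: u=1.092036  f(a)=+2.842e-14  f'(a)=-9.762e-01  a ← 57.215620 − (+2.842e-14/-9.762e-01) = 57.215620
converged: |Δa| < 1e-12 after 5 iterations
sag = a·(cosh(S/(2a)) − 1) = 57.215620·(cosh(1.092036) − 1) = 37.644095
T_max/T_min = cosh(S/(2a)) = 1.657934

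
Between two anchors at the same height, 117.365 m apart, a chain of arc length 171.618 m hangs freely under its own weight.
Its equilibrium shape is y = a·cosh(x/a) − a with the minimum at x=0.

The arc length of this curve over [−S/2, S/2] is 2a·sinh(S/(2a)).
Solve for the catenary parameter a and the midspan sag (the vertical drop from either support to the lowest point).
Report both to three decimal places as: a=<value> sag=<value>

seed: a₀ = √(S³/(24(L−S))) = √(117.365³/(24·54.253)) = 35.236309
iter 1: u=1.665399  f(a)=+8.040e+00  f'(a)=-4.023e+00  a ← 35.236309 − (+8.040e+00/-4.023e+00) = 37.235078
iter 2: u=1.576000  f(a)=+7.349e-01  f'(a)=-3.318e+00  a ← 37.235078 − (+7.349e-01/-3.318e+00) = 37.456551
iter 3: u=1.566682  f(a)=+7.502e-03  f'(a)=-3.251e+00  a ← 37.456551 − (+7.502e-03/-3.251e+00) = 37.458859
iter 4: u=1.566585  f(a)=+7.996e-07  f'(a)=-3.250e+00  a ← 37.458859 − (+7.996e-07/-3.250e+00) = 37.458860
iter 5: u=1.566585  f(a)=+2.842e-14  f'(a)=-3.250e+00  a ← 37.458860 − (+2.842e-14/-3.250e+00) = 37.458860
converged: |Δa| < 1e-12 after 5 iterations
sag = a·(cosh(S/(2a)) − 1) = 37.458860·(cosh(1.566585) − 1) = 56.169932
T_max/T_min = cosh(S/(2a)) = 2.499510

a=37.459 sag=56.170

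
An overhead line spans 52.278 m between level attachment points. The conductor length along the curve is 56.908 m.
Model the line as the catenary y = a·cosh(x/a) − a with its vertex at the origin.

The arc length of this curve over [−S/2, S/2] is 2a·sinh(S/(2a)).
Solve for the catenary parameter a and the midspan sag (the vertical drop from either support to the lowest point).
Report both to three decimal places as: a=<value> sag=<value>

seed: a₀ = √(S³/(24(L−S))) = √(52.278³/(24·4.630)) = 35.857692
iter 1: u=0.728965  f(a)=+1.246e-01  f'(a)=-2.722e-01  a ← 35.857692 − (+1.246e-01/-2.722e-01) = 36.315339
iter 2: u=0.719778  f(a)=+2.425e-03  f'(a)=-2.617e-01  a ← 36.315339 − (+2.425e-03/-2.617e-01) = 36.324605
iter 3: u=0.719595  f(a)=+9.595e-07  f'(a)=-2.615e-01  a ← 36.324605 − (+9.595e-07/-2.615e-01) = 36.324609
iter 4: u=0.719595  f(a)=+1.421e-13  f'(a)=-2.615e-01  a ← 36.324609 − (+1.421e-13/-2.615e-01) = 36.324609
converged: |Δa| < 1e-12 after 4 iterations
sag = a·(cosh(S/(2a)) − 1) = 36.324609·(cosh(0.719595) − 1) = 9.817642
T_max/T_min = cosh(S/(2a)) = 1.270275

a=36.325 sag=9.818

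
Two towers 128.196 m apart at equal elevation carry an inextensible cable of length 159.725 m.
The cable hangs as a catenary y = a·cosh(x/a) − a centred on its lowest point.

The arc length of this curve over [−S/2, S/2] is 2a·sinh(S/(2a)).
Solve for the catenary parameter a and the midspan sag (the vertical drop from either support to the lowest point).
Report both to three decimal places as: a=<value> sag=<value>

a=54.611 sag=42.138

seed: a₀ = √(S³/(24(L−S))) = √(128.196³/(24·31.529)) = 52.765614
iter 1: u=1.214768  f(a)=+2.410e+00  f'(a)=-1.381e+00  a ← 52.765614 − (+2.410e+00/-1.381e+00) = 54.510587
iter 2: u=1.175882  f(a)=+1.247e-01  f'(a)=-1.241e+00  a ← 54.510587 − (+1.247e-01/-1.241e+00) = 54.611038
iter 3: u=1.173719  f(a)=+3.743e-04  f'(a)=-1.234e+00  a ← 54.611038 − (+3.743e-04/-1.234e+00) = 54.611341
iter 4: u=1.173712  f(a)=+3.394e-09  f'(a)=-1.234e+00  a ← 54.611341 − (+3.394e-09/-1.234e+00) = 54.611341
iter 5: u=1.173712  f(a)=+0.000e+00  f'(a)=-1.234e+00  a ← 54.611341 − (+0.000e+00/-1.234e+00) = 54.611341
converged: |Δa| < 1e-12 after 5 iterations
sag = a·(cosh(S/(2a)) − 1) = 54.611341·(cosh(1.173712) − 1) = 42.137910
T_max/T_min = cosh(S/(2a)) = 1.771596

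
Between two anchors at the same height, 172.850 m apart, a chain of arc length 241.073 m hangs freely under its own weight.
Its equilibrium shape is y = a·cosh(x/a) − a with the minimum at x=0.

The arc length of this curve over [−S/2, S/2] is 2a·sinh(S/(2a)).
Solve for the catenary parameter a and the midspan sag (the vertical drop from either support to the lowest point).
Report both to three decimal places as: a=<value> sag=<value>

seed: a₀ = √(S³/(24(L−S))) = √(172.850³/(24·68.223)) = 56.160769
iter 1: u=1.538886  f(a)=+8.549e+00  f'(a)=-3.056e+00  a ← 56.160769 − (+8.549e+00/-3.056e+00) = 58.958413
iter 2: u=1.465864  f(a)=+6.803e-01  f'(a)=-2.587e+00  a ← 58.958413 − (+6.803e-01/-2.587e+00) = 59.221382
iter 3: u=1.459355  f(a)=+5.132e-03  f'(a)=-2.548e+00  a ← 59.221382 − (+5.132e-03/-2.548e+00) = 59.223396
iter 4: u=1.459305  f(a)=+2.968e-07  f'(a)=-2.548e+00  a ← 59.223396 − (+2.968e-07/-2.548e+00) = 59.223396
iter 5: u=1.459305  f(a)=+2.842e-14  f'(a)=-2.548e+00  a ← 59.223396 − (+2.842e-14/-2.548e+00) = 59.223396
converged: |Δa| < 1e-12 after 5 iterations
sag = a·(cosh(S/(2a)) − 1) = 59.223396·(cosh(1.459305) − 1) = 75.076487
T_max/T_min = cosh(S/(2a)) = 2.267683

a=59.223 sag=75.076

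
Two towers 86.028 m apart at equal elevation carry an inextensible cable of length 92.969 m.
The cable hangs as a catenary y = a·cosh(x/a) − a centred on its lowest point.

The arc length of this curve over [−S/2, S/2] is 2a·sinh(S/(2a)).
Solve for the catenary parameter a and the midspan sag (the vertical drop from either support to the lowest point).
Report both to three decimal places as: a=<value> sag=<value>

seed: a₀ = √(S³/(24(L−S))) = √(86.028³/(24·6.941)) = 61.822007
iter 1: u=0.695772  f(a)=+1.700e-01  f'(a)=-2.356e-01  a ← 61.822007 − (+1.700e-01/-2.356e-01) = 62.543357
iter 2: u=0.687747  f(a)=+3.020e-03  f'(a)=-2.273e-01  a ← 62.543357 − (+3.020e-03/-2.273e-01) = 62.556645
iter 3: u=0.687601  f(a)=+9.923e-07  f'(a)=-2.272e-01  a ← 62.556645 − (+9.923e-07/-2.272e-01) = 62.556650
iter 4: u=0.687601  f(a)=+1.137e-13  f'(a)=-2.272e-01  a ← 62.556650 − (+1.137e-13/-2.272e-01) = 62.556650
converged: |Δa| < 1e-12 after 4 iterations
sag = a·(cosh(S/(2a)) − 1) = 62.556650·(cosh(0.687601) − 1) = 15.380140
T_max/T_min = cosh(S/(2a)) = 1.245859

a=62.557 sag=15.380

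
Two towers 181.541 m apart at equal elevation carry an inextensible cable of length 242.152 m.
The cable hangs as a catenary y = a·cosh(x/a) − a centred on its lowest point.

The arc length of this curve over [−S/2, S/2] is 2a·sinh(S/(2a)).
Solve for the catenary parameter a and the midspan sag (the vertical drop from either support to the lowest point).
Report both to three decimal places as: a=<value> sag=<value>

seed: a₀ = √(S³/(24(L−S))) = √(181.541³/(24·60.611)) = 64.132879
iter 1: u=1.415350  f(a)=+6.369e+00  f'(a)=-2.297e+00  a ← 64.132879 − (+6.369e+00/-2.297e+00) = 66.905541
iter 2: u=1.356696  f(a)=+4.363e-01  f'(a)=-1.992e+00  a ← 66.905541 − (+4.363e-01/-1.992e+00) = 67.124557
iter 3: u=1.352270  f(a)=+2.381e-03  f'(a)=-1.970e+00  a ← 67.124557 − (+2.381e-03/-1.970e+00) = 67.125765
iter 4: u=1.352245  f(a)=+7.173e-08  f'(a)=-1.970e+00  a ← 67.125765 − (+7.173e-08/-1.970e+00) = 67.125765
iter 5: u=1.352245  f(a)=+0.000e+00  f'(a)=-1.970e+00  a ← 67.125765 − (+0.000e+00/-1.970e+00) = 67.125765
converged: |Δa| < 1e-12 after 5 iterations
sag = a·(cosh(S/(2a)) − 1) = 67.125765·(cosh(1.352245) − 1) = 71.312908
T_max/T_min = cosh(S/(2a)) = 2.062378

a=67.126 sag=71.313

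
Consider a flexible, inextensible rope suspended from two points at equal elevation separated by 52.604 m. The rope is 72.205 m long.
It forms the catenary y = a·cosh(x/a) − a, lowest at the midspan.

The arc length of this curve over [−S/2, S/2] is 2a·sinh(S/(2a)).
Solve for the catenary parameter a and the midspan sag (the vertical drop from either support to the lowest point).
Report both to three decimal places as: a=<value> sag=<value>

a=18.500 sag=22.066

seed: a₀ = √(S³/(24(L−S))) = √(52.604³/(24·19.601)) = 17.590712
iter 1: u=1.495221  f(a)=+2.311e+00  f'(a)=-2.768e+00  a ← 17.590712 − (+2.311e+00/-2.768e+00) = 18.425678
iter 2: u=1.427464  f(a)=+1.748e-01  f'(a)=-2.364e+00  a ← 18.425678 − (+1.748e-01/-2.364e+00) = 18.499601
iter 3: u=1.421760  f(a)=+1.180e-03  f'(a)=-2.332e+00  a ← 18.499601 − (+1.180e-03/-2.332e+00) = 18.500107
iter 4: u=1.421722  f(a)=+5.455e-08  f'(a)=-2.332e+00  a ← 18.500107 − (+5.455e-08/-2.332e+00) = 18.500107
iter 5: u=1.421722  f(a)=+0.000e+00  f'(a)=-2.332e+00  a ← 18.500107 − (+0.000e+00/-2.332e+00) = 18.500107
converged: |Δa| < 1e-12 after 5 iterations
sag = a·(cosh(S/(2a)) − 1) = 18.500107·(cosh(1.421722) − 1) = 22.066437
T_max/T_min = cosh(S/(2a)) = 2.192773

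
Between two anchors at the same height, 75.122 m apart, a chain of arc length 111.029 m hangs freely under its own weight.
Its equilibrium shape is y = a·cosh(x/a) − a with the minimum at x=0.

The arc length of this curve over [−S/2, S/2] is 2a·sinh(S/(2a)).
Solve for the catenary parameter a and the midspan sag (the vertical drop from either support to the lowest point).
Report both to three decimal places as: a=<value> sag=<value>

seed: a₀ = √(S³/(24(L−S))) = √(75.122³/(24·35.907)) = 22.179693
iter 1: u=1.693486  f(a)=+5.515e+00  f'(a)=-4.267e+00  a ← 22.179693 − (+5.515e+00/-4.267e+00) = 23.472213
iter 2: u=1.600233  f(a)=+5.188e-01  f'(a)=-3.499e+00  a ← 23.472213 − (+5.188e-01/-3.499e+00) = 23.620510
iter 3: u=1.590186  f(a)=+5.645e-03  f'(a)=-3.423e+00  a ← 23.620510 − (+5.645e-03/-3.423e+00) = 23.622159
iter 4: u=1.590075  f(a)=+6.843e-07  f'(a)=-3.422e+00  a ← 23.622159 − (+6.843e-07/-3.422e+00) = 23.622159
iter 5: u=1.590075  f(a)=+2.842e-14  f'(a)=-3.422e+00  a ← 23.622159 − (+2.842e-14/-3.422e+00) = 23.622159
converged: |Δa| < 1e-12 after 5 iterations
sag = a·(cosh(S/(2a)) − 1) = 23.622159·(cosh(1.590075) − 1) = 36.709144
T_max/T_min = cosh(S/(2a)) = 2.554013

a=23.622 sag=36.709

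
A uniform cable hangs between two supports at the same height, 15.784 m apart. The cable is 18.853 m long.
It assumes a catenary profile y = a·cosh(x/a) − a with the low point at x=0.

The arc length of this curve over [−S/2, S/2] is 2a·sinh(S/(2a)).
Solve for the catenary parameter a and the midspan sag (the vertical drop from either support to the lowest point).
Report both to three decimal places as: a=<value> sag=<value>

a=7.511 sag=4.542

seed: a₀ = √(S³/(24(L−S))) = √(15.784³/(24·3.069)) = 7.306704
iter 1: u=1.080104  f(a)=+1.841e-01  f'(a)=-9.422e-01  a ← 7.306704 − (+1.841e-01/-9.422e-01) = 7.502064
iter 2: u=1.051977  f(a)=+7.641e-03  f'(a)=-8.655e-01  a ← 7.502064 − (+7.641e-03/-8.655e-01) = 7.510892
iter 3: u=1.050741  f(a)=+1.443e-05  f'(a)=-8.622e-01  a ← 7.510892 − (+1.443e-05/-8.622e-01) = 7.510909
iter 4: u=1.050738  f(a)=+5.166e-11  f'(a)=-8.622e-01  a ← 7.510909 − (+5.166e-11/-8.622e-01) = 7.510909
iter 5: u=1.050738  f(a)=-3.553e-15  f'(a)=-8.622e-01  a ← 7.510909 − (-3.553e-15/-8.622e-01) = 7.510909
converged: |Δa| < 1e-12 after 5 iterations
sag = a·(cosh(S/(2a)) − 1) = 7.510909·(cosh(1.050738) − 1) = 4.542002
T_max/T_min = cosh(S/(2a)) = 1.604721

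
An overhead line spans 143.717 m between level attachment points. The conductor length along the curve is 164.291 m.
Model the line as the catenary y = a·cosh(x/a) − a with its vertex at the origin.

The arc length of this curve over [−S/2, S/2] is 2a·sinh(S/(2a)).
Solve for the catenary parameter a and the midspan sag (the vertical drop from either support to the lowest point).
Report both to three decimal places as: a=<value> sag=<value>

a=79.148 sag=34.924

seed: a₀ = √(S³/(24(L−S))) = √(143.717³/(24·20.574)) = 77.534899
iter 1: u=0.926789  f(a)=+9.019e-01  f'(a)=-5.777e-01  a ← 77.534899 − (+9.019e-01/-5.777e-01) = 79.096029
iter 2: u=0.908497  f(a)=+2.796e-02  f'(a)=-5.424e-01  a ← 79.096029 − (+2.796e-02/-5.424e-01) = 79.147576
iter 3: u=0.907905  f(a)=+2.877e-05  f'(a)=-5.413e-01  a ← 79.147576 − (+2.877e-05/-5.413e-01) = 79.147629
iter 4: u=0.907905  f(a)=+3.055e-11  f'(a)=-5.413e-01  a ← 79.147629 − (+3.055e-11/-5.413e-01) = 79.147629
converged: |Δa| < 1e-12 after 4 iterations
sag = a·(cosh(S/(2a)) − 1) = 79.147629·(cosh(0.907905) − 1) = 34.923534
T_max/T_min = cosh(S/(2a)) = 1.441245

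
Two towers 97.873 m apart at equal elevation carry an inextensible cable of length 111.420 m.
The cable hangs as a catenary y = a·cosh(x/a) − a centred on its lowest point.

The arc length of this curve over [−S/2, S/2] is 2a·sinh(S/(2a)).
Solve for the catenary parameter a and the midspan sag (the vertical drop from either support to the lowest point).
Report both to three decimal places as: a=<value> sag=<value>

seed: a₀ = √(S³/(24(L−S))) = √(97.873³/(24·13.547)) = 53.699119
iter 1: u=0.911309  f(a)=+5.738e-01  f'(a)=-5.477e-01  a ← 53.699119 − (+5.738e-01/-5.477e-01) = 54.746707
iter 2: u=0.893871  f(a)=+1.722e-02  f'(a)=-5.153e-01  a ← 54.746707 − (+1.722e-02/-5.153e-01) = 54.780127
iter 3: u=0.893326  f(a)=+1.658e-05  f'(a)=-5.143e-01  a ← 54.780127 − (+1.658e-05/-5.143e-01) = 54.780159
iter 4: u=0.893325  f(a)=+1.539e-11  f'(a)=-5.143e-01  a ← 54.780159 − (+1.539e-11/-5.143e-01) = 54.780159
converged: |Δa| < 1e-12 after 4 iterations
sag = a·(cosh(S/(2a)) − 1) = 54.780159·(cosh(0.893325) − 1) = 23.350948
T_max/T_min = cosh(S/(2a)) = 1.426267

a=54.780 sag=23.351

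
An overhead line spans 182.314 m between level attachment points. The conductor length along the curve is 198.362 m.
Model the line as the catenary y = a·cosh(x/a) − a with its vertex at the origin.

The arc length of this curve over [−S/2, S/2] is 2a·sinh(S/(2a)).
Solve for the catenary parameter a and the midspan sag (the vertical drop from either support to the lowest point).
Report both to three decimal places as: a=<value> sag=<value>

seed: a₀ = √(S³/(24(L−S))) = √(182.314³/(24·16.048)) = 125.433618
iter 1: u=0.726735  f(a)=+4.292e-01  f'(a)=-2.697e-01  a ← 125.433618 − (+4.292e-01/-2.697e-01) = 127.025118
iter 2: u=0.717630  f(a)=+8.304e-03  f'(a)=-2.593e-01  a ← 127.025118 − (+8.304e-03/-2.593e-01) = 127.057143
iter 3: u=0.717449  f(a)=+3.246e-06  f'(a)=-2.591e-01  a ← 127.057143 − (+3.246e-06/-2.591e-01) = 127.057155
iter 4: u=0.717449  f(a)=+5.400e-13  f'(a)=-2.591e-01  a ← 127.057155 − (+5.400e-13/-2.591e-01) = 127.057155
converged: |Δa| < 1e-12 after 4 iterations
sag = a·(cosh(S/(2a)) − 1) = 127.057155·(cosh(0.717449) − 1) = 34.127185
T_max/T_min = cosh(S/(2a)) = 1.268597

a=127.057 sag=34.127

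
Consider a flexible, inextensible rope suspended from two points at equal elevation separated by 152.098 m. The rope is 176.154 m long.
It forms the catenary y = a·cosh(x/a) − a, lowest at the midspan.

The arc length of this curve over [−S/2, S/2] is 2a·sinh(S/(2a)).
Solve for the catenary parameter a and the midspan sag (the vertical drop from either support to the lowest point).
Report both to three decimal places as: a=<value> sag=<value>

a=79.855 sag=39.033

seed: a₀ = √(S³/(24(L−S))) = √(152.098³/(24·24.056)) = 78.067078
iter 1: u=0.974149  f(a)=+1.168e+00  f'(a)=-6.768e-01  a ← 78.067078 − (+1.168e+00/-6.768e-01) = 79.792203
iter 2: u=0.953088  f(a)=+3.982e-02  f'(a)=-6.313e-01  a ← 79.792203 − (+3.982e-02/-6.313e-01) = 79.855280
iter 3: u=0.952335  f(a)=+4.995e-05  f'(a)=-6.298e-01  a ← 79.855280 − (+4.995e-05/-6.298e-01) = 79.855359
iter 4: u=0.952334  f(a)=+7.881e-11  f'(a)=-6.297e-01  a ← 79.855359 − (+7.881e-11/-6.297e-01) = 79.855359
iter 5: u=0.952334  f(a)=+0.000e+00  f'(a)=-6.297e-01  a ← 79.855359 − (+0.000e+00/-6.297e-01) = 79.855359
converged: |Δa| < 1e-12 after 5 iterations
sag = a·(cosh(S/(2a)) − 1) = 79.855359·(cosh(0.952334) − 1) = 39.032976
T_max/T_min = cosh(S/(2a)) = 1.488796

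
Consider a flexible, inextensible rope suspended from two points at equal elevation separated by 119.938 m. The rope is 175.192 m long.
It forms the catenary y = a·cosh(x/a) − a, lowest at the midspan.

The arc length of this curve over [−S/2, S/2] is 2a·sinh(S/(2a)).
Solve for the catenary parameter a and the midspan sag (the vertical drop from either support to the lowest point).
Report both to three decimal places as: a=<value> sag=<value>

a=38.338 sag=57.280

seed: a₀ = √(S³/(24(L−S))) = √(119.938³/(24·55.254)) = 36.070131
iter 1: u=1.662567  f(a)=+8.159e+00  f'(a)=-3.999e+00  a ← 36.070131 − (+8.159e+00/-3.999e+00) = 38.110571
iter 2: u=1.573553  f(a)=+7.435e-01  f'(a)=-3.300e+00  a ← 38.110571 − (+7.435e-01/-3.300e+00) = 38.335861
iter 3: u=1.564306  f(a)=+7.542e-03  f'(a)=-3.234e+00  a ← 38.335861 − (+7.542e-03/-3.234e+00) = 38.338193
iter 4: u=1.564210  f(a)=+7.933e-07  f'(a)=-3.233e+00  a ← 38.338193 − (+7.933e-07/-3.233e+00) = 38.338194
iter 5: u=1.564210  f(a)=-2.842e-14  f'(a)=-3.233e+00  a ← 38.338194 − (-2.842e-14/-3.233e+00) = 38.338194
converged: |Δa| < 1e-12 after 5 iterations
sag = a·(cosh(S/(2a)) − 1) = 38.338194·(cosh(1.564210) − 1) = 57.280195
T_max/T_min = cosh(S/(2a)) = 2.494077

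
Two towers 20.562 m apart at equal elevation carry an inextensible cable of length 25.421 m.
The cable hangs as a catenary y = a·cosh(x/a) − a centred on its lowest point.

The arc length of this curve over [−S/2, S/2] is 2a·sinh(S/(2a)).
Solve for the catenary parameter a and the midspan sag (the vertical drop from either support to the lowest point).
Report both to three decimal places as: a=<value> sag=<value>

a=8.925 sag=6.606

seed: a₀ = √(S³/(24(L−S))) = √(20.562³/(24·4.859)) = 8.634138
iter 1: u=1.190739  f(a)=+3.563e-01  f'(a)=-1.293e+00  a ← 8.634138 − (+3.563e-01/-1.293e+00) = 8.909633
iter 2: u=1.153920  f(a)=+1.777e-02  f'(a)=-1.167e+00  a ← 8.909633 − (+1.777e-02/-1.167e+00) = 8.924851
iter 3: u=1.151952  f(a)=+4.929e-05  f'(a)=-1.161e+00  a ← 8.924851 − (+4.929e-05/-1.161e+00) = 8.924894
iter 4: u=1.151946  f(a)=+3.817e-10  f'(a)=-1.161e+00  a ← 8.924894 − (+3.817e-10/-1.161e+00) = 8.924894
iter 5: u=1.151946  f(a)=+0.000e+00  f'(a)=-1.161e+00  a ← 8.924894 − (+0.000e+00/-1.161e+00) = 8.924894
converged: |Δa| < 1e-12 after 5 iterations
sag = a·(cosh(S/(2a)) − 1) = 8.924894·(cosh(1.151946) − 1) = 6.606060
T_max/T_min = cosh(S/(2a)) = 1.740184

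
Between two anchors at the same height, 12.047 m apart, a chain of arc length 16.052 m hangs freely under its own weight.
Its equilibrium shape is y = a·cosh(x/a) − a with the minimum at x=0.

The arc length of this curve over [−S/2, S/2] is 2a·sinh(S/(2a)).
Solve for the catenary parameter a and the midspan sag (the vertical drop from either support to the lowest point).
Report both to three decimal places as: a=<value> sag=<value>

seed: a₀ = √(S³/(24(L−S))) = √(12.047³/(24·4.005)) = 4.264926
iter 1: u=1.412334  f(a)=+4.189e-01  f'(a)=-2.280e+00  a ← 4.264926 − (+4.189e-01/-2.280e+00) = 4.448637
iter 2: u=1.354010  f(a)=+2.859e-02  f'(a)=-1.979e+00  a ← 4.448637 − (+2.859e-02/-1.979e+00) = 4.463085
iter 3: u=1.349627  f(a)=+1.547e-04  f'(a)=-1.958e+00  a ← 4.463085 − (+1.547e-04/-1.958e+00) = 4.463164
iter 4: u=1.349603  f(a)=+4.584e-09  f'(a)=-1.957e+00  a ← 4.463164 − (+4.584e-09/-1.957e+00) = 4.463164
iter 5: u=1.349603  f(a)=-3.553e-15  f'(a)=-1.957e+00  a ← 4.463164 − (-3.553e-15/-1.957e+00) = 4.463164
converged: |Δa| < 1e-12 after 5 iterations
sag = a·(cosh(S/(2a)) − 1) = 4.463164·(cosh(1.349603) − 1) = 4.720327
T_max/T_min = cosh(S/(2a)) = 2.057619

a=4.463 sag=4.720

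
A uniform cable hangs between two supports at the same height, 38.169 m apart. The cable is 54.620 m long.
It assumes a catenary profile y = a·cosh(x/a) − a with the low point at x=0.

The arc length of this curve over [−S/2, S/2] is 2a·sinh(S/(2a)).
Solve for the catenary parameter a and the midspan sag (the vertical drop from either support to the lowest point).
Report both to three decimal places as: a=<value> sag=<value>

a=12.570 sag=17.494

seed: a₀ = √(S³/(24(L−S))) = √(38.169³/(24·16.451)) = 11.867641
iter 1: u=1.608112  f(a)=+2.263e+00  f'(a)=-3.559e+00  a ← 11.867641 − (+2.263e+00/-3.559e+00) = 12.503499
iter 2: u=1.526333  f(a)=+1.946e-01  f'(a)=-2.971e+00  a ← 12.503499 − (+1.946e-01/-2.971e+00) = 12.569001
iter 3: u=1.518378  f(a)=+1.738e-03  f'(a)=-2.918e+00  a ← 12.569001 − (+1.738e-03/-2.918e+00) = 12.569597
iter 4: u=1.518306  f(a)=+1.414e-07  f'(a)=-2.918e+00  a ← 12.569597 − (+1.414e-07/-2.918e+00) = 12.569597
iter 5: u=1.518306  f(a)=+0.000e+00  f'(a)=-2.918e+00  a ← 12.569597 − (+0.000e+00/-2.918e+00) = 12.569597
converged: |Δa| < 1e-12 after 5 iterations
sag = a·(cosh(S/(2a)) − 1) = 12.569597·(cosh(1.518306) − 1) = 17.494183
T_max/T_min = cosh(S/(2a)) = 2.391786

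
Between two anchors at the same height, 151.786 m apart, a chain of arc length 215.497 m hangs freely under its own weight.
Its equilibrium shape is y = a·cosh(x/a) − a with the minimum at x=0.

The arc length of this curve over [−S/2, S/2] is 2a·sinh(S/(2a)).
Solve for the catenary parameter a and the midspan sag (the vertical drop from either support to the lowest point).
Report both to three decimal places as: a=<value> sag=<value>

seed: a₀ = √(S³/(24(L−S))) = √(151.786³/(24·63.711)) = 47.822772
iter 1: u=1.586964  f(a)=+8.521e+00  f'(a)=-3.399e+00  a ← 47.822772 − (+8.521e+00/-3.399e+00) = 50.329854
iter 2: u=1.507912  f(a)=+7.159e-01  f'(a)=-2.850e+00  a ← 50.329854 − (+7.159e-01/-2.850e+00) = 50.581094
iter 3: u=1.500422  f(a)=+6.078e-03  f'(a)=-2.801e+00  a ← 50.581094 − (+6.078e-03/-2.801e+00) = 50.583264
iter 4: u=1.500358  f(a)=+4.463e-07  f'(a)=-2.801e+00  a ← 50.583264 − (+4.463e-07/-2.801e+00) = 50.583264
iter 5: u=1.500358  f(a)=+0.000e+00  f'(a)=-2.801e+00  a ← 50.583264 − (+0.000e+00/-2.801e+00) = 50.583264
converged: |Δa| < 1e-12 after 5 iterations
sag = a·(cosh(S/(2a)) − 1) = 50.583264·(cosh(1.500358) − 1) = 68.447849
T_max/T_min = cosh(S/(2a)) = 2.353172

a=50.583 sag=68.448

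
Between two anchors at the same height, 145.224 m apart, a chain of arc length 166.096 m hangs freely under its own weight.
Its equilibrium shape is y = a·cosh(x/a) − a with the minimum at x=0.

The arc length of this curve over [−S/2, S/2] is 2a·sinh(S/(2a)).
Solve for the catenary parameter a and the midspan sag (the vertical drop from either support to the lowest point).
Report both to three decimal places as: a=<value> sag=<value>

seed: a₀ = √(S³/(24(L−S))) = √(145.224³/(24·20.872)) = 78.193371
iter 1: u=0.928621  f(a)=+9.186e-01  f'(a)=-5.813e-01  a ← 78.193371 − (+9.186e-01/-5.813e-01) = 79.773593
iter 2: u=0.910226  f(a)=+2.859e-02  f'(a)=-5.457e-01  a ← 79.773593 − (+2.859e-02/-5.457e-01) = 79.825981
iter 3: u=0.909629  f(a)=+2.965e-05  f'(a)=-5.445e-01  a ← 79.825981 − (+2.965e-05/-5.445e-01) = 79.826036
iter 4: u=0.909628  f(a)=+3.192e-11  f'(a)=-5.445e-01  a ← 79.826036 − (+3.192e-11/-5.445e-01) = 79.826036
converged: |Δa| < 1e-12 after 4 iterations
sag = a·(cosh(S/(2a)) − 1) = 79.826036·(cosh(0.909628) − 1) = 35.365832
T_max/T_min = cosh(S/(2a)) = 1.443036

a=79.826 sag=35.366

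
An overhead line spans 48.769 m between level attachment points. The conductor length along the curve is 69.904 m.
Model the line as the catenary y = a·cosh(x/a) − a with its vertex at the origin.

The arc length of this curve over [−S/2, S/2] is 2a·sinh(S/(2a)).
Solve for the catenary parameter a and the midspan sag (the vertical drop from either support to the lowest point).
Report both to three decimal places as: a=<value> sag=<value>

seed: a₀ = √(S³/(24(L−S))) = √(48.769³/(24·21.135)) = 15.121993
iter 1: u=1.612519  f(a)=+2.924e+00  f'(a)=-3.593e+00  a ← 15.121993 − (+2.924e+00/-3.593e+00) = 15.935862
iter 2: u=1.530165  f(a)=+2.527e-01  f'(a)=-2.997e+00  a ← 15.935862 − (+2.527e-01/-2.997e+00) = 16.020181
iter 3: u=1.522111  f(a)=+2.281e-03  f'(a)=-2.943e+00  a ← 16.020181 − (+2.281e-03/-2.943e+00) = 16.020956
iter 4: u=1.522038  f(a)=+1.895e-07  f'(a)=-2.942e+00  a ← 16.020956 − (+1.895e-07/-2.942e+00) = 16.020956
iter 5: u=1.522038  f(a)=+1.421e-14  f'(a)=-2.942e+00  a ← 16.020956 − (+1.421e-14/-2.942e+00) = 16.020956
converged: |Δa| < 1e-12 after 5 iterations
sag = a·(cosh(S/(2a)) − 1) = 16.020956·(cosh(1.522038) − 1) = 22.427885
T_max/T_min = cosh(S/(2a)) = 2.399909

a=16.021 sag=22.428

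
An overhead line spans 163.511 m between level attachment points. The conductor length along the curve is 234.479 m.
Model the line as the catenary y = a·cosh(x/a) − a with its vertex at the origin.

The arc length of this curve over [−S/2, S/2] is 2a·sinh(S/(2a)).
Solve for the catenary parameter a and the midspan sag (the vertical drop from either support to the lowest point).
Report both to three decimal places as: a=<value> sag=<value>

a=53.678 sag=75.265

seed: a₀ = √(S³/(24(L−S))) = √(163.511³/(24·70.968)) = 50.662143
iter 1: u=1.613739  f(a)=+9.835e+00  f'(a)=-3.602e+00  a ← 50.662143 − (+9.835e+00/-3.602e+00) = 53.392177
iter 2: u=1.531226  f(a)=+8.509e-01  f'(a)=-3.004e+00  a ← 53.392177 − (+8.509e-01/-3.004e+00) = 53.675459
iter 3: u=1.523145  f(a)=+7.702e-03  f'(a)=-2.950e+00  a ← 53.675459 − (+7.702e-03/-2.950e+00) = 53.678071
iter 4: u=1.523071  f(a)=+6.438e-07  f'(a)=-2.949e+00  a ← 53.678071 − (+6.438e-07/-2.949e+00) = 53.678071
iter 5: u=1.523071  f(a)=+0.000e+00  f'(a)=-2.949e+00  a ← 53.678071 − (+0.000e+00/-2.949e+00) = 53.678071
converged: |Δa| < 1e-12 after 5 iterations
sag = a·(cosh(S/(2a)) − 1) = 53.678071·(cosh(1.523071) − 1) = 75.265466
T_max/T_min = cosh(S/(2a)) = 2.402164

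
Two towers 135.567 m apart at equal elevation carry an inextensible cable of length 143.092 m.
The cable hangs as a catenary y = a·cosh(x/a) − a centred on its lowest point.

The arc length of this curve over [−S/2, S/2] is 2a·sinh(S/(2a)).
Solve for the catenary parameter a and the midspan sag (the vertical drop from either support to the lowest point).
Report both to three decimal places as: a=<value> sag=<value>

a=118.421 sag=19.935

seed: a₀ = √(S³/(24(L−S))) = √(135.567³/(24·7.525)) = 117.455161
iter 1: u=0.577101  f(a)=+1.263e-01  f'(a)=-1.325e-01  a ← 117.455161 − (+1.263e-01/-1.325e-01) = 118.408761
iter 2: u=0.572453  f(a)=+1.555e-03  f'(a)=-1.292e-01  a ← 118.408761 − (+1.555e-03/-1.292e-01) = 118.420794
iter 3: u=0.572395  f(a)=+2.421e-07  f'(a)=-1.292e-01  a ← 118.420794 − (+2.421e-07/-1.292e-01) = 118.420795
iter 4: u=0.572395  f(a)=+0.000e+00  f'(a)=-1.292e-01  a ← 118.420795 − (+0.000e+00/-1.292e-01) = 118.420795
converged: |Δa| < 1e-12 after 4 iterations
sag = a·(cosh(S/(2a)) − 1) = 118.420795·(cosh(0.572395) − 1) = 19.934959
T_max/T_min = cosh(S/(2a)) = 1.168340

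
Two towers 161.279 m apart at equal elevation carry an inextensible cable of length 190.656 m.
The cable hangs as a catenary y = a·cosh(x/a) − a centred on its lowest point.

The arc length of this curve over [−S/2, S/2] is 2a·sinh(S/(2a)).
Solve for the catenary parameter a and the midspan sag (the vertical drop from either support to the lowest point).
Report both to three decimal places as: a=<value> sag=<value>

a=79.161 sag=44.750

seed: a₀ = √(S³/(24(L−S))) = √(161.279³/(24·29.377)) = 77.136049
iter 1: u=1.045419  f(a)=+1.648e+00  f'(a)=-8.483e-01  a ← 77.136049 − (+1.648e+00/-8.483e-01) = 79.078533
iter 2: u=1.019739  f(a)=+6.429e-02  f'(a)=-7.832e-01  a ← 79.078533 − (+6.429e-02/-7.832e-01) = 79.160621
iter 3: u=1.018682  f(a)=+1.067e-04  f'(a)=-7.806e-01  a ← 79.160621 − (+1.067e-04/-7.806e-01) = 79.160758
iter 4: u=1.018680  f(a)=+2.949e-10  f'(a)=-7.806e-01  a ← 79.160758 − (+2.949e-10/-7.806e-01) = 79.160758
iter 5: u=1.018680  f(a)=+2.842e-14  f'(a)=-7.806e-01  a ← 79.160758 − (+2.842e-14/-7.806e-01) = 79.160758
converged: |Δa| < 1e-12 after 5 iterations
sag = a·(cosh(S/(2a)) − 1) = 79.160758·(cosh(1.018680) − 1) = 44.749908
T_max/T_min = cosh(S/(2a)) = 1.565304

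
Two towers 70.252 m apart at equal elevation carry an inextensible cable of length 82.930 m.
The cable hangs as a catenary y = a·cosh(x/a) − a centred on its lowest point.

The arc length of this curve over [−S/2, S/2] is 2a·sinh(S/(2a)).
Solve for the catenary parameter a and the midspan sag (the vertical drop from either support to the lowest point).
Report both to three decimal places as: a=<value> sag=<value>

a=34.635 sag=19.392

seed: a₀ = √(S³/(24(L−S))) = √(70.252³/(24·12.678)) = 33.756472
iter 1: u=1.040571  f(a)=+7.043e-01  f'(a)=-8.357e-01  a ← 33.756472 − (+7.043e-01/-8.357e-01) = 34.599303
iter 2: u=1.015223  f(a)=+2.724e-02  f'(a)=-7.722e-01  a ← 34.599303 − (+2.724e-02/-7.722e-01) = 34.634582
iter 3: u=1.014189  f(a)=+4.438e-05  f'(a)=-7.697e-01  a ← 34.634582 − (+4.438e-05/-7.697e-01) = 34.634640
iter 4: u=1.014187  f(a)=+1.182e-10  f'(a)=-7.697e-01  a ← 34.634640 − (+1.182e-10/-7.697e-01) = 34.634640
iter 5: u=1.014187  f(a)=+1.421e-14  f'(a)=-7.697e-01  a ← 34.634640 − (+1.421e-14/-7.697e-01) = 34.634640
converged: |Δa| < 1e-12 after 5 iterations
sag = a·(cosh(S/(2a)) − 1) = 34.634640·(cosh(1.014187) − 1) = 19.392247
T_max/T_min = cosh(S/(2a)) = 1.559909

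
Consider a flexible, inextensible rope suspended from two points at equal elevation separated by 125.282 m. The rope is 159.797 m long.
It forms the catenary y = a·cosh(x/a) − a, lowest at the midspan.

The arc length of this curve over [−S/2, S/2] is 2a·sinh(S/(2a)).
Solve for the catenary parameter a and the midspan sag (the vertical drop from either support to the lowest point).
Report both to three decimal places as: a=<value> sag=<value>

a=50.620 sag=43.964

seed: a₀ = √(S³/(24(L−S))) = √(125.282³/(24·34.515)) = 48.721815
iter 1: u=1.285687  f(a)=+2.968e+00  f'(a)=-1.665e+00  a ← 48.721815 − (+2.968e+00/-1.665e+00) = 50.503825
iter 2: u=1.240322  f(a)=+1.706e-01  f'(a)=-1.479e+00  a ← 50.503825 − (+1.706e-01/-1.479e+00) = 50.619172
iter 3: u=1.237496  f(a)=+6.397e-04  f'(a)=-1.468e+00  a ← 50.619172 − (+6.397e-04/-1.468e+00) = 50.619608
iter 4: u=1.237485  f(a)=+9.070e-09  f'(a)=-1.468e+00  a ← 50.619608 − (+9.070e-09/-1.468e+00) = 50.619608
iter 5: u=1.237485  f(a)=+2.842e-14  f'(a)=-1.468e+00  a ← 50.619608 − (+2.842e-14/-1.468e+00) = 50.619608
converged: |Δa| < 1e-12 after 5 iterations
sag = a·(cosh(S/(2a)) − 1) = 50.619608·(cosh(1.237485) − 1) = 43.964297
T_max/T_min = cosh(S/(2a)) = 1.868523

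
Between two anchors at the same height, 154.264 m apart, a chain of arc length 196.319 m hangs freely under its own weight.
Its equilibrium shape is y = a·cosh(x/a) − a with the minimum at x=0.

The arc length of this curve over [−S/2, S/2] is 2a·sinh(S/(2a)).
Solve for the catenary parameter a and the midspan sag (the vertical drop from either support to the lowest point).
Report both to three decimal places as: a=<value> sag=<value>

seed: a₀ = √(S³/(24(L−S))) = √(154.264³/(24·42.055)) = 60.309044
iter 1: u=1.278946  f(a)=+3.577e+00  f'(a)=-1.637e+00  a ← 60.309044 − (+3.577e+00/-1.637e+00) = 62.494494
iter 2: u=1.234221  f(a)=+2.036e-01  f'(a)=-1.455e+00  a ← 62.494494 − (+2.036e-01/-1.455e+00) = 62.634425
iter 3: u=1.231463  f(a)=+7.479e-04  f'(a)=-1.444e+00  a ← 62.634425 − (+7.479e-04/-1.444e+00) = 62.634943
iter 4: u=1.231453  f(a)=+1.018e-08  f'(a)=-1.444e+00  a ← 62.634943 − (+1.018e-08/-1.444e+00) = 62.634943
iter 5: u=1.231453  f(a)=+2.842e-14  f'(a)=-1.444e+00  a ← 62.634943 − (+2.842e-14/-1.444e+00) = 62.634943
converged: |Δa| < 1e-12 after 5 iterations
sag = a·(cosh(S/(2a)) − 1) = 62.634943·(cosh(1.231453) − 1) = 53.805701
T_max/T_min = cosh(S/(2a)) = 1.859036

a=62.635 sag=53.806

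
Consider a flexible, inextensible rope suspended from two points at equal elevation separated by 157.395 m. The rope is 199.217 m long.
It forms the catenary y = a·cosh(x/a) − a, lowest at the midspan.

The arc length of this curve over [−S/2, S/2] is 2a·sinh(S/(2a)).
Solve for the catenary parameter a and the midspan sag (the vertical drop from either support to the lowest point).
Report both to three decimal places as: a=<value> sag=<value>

seed: a₀ = √(S³/(24(L−S))) = √(157.395³/(24·41.822)) = 62.327309
iter 1: u=1.262649  f(a)=+3.463e+00  f'(a)=-1.569e+00  a ← 62.327309 − (+3.463e+00/-1.569e+00) = 64.535254
iter 2: u=1.219450  f(a)=+1.925e-01  f'(a)=-1.399e+00  a ← 64.535254 − (+1.925e-01/-1.399e+00) = 64.672925
iter 3: u=1.216854  f(a)=+6.726e-04  f'(a)=-1.389e+00  a ← 64.672925 − (+6.726e-04/-1.389e+00) = 64.673409
iter 4: u=1.216845  f(a)=+8.272e-09  f'(a)=-1.389e+00  a ← 64.673409 − (+8.272e-09/-1.389e+00) = 64.673409
iter 5: u=1.216845  f(a)=-8.527e-14  f'(a)=-1.389e+00  a ← 64.673409 − (-8.527e-14/-1.389e+00) = 64.673409
converged: |Δa| < 1e-12 after 5 iterations
sag = a·(cosh(S/(2a)) − 1) = 64.673409·(cosh(1.216845) − 1) = 54.088972
T_max/T_min = cosh(S/(2a)) = 1.836340

a=64.673 sag=54.089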